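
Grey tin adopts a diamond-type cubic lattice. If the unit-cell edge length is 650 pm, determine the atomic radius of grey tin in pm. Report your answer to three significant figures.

In a diamond cubic lattice, nearest neighbors lie along the body diagonal with √3·a = 8r.
r = √3·a/8 = 1.7321 × 650 / 8 = 141 pm.

141 pm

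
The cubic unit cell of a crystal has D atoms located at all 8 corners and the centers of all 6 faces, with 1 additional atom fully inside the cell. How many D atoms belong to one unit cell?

5

Corner atoms are shared by 8 cells (1/8 each), face atoms by 2 (1/2 each), interior atoms are unshared.
Net atoms = 8 × 1/8 + 6 × 1/2 + 1 = 1 + 3 + 1 = 5.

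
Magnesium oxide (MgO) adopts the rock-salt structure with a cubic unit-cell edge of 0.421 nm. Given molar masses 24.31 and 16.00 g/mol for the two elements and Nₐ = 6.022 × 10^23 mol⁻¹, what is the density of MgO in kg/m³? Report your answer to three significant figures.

3590 kg/m³

The rock-salt structure contains Z = 4 formula units per cell; M(MgO) = 24.31 + 16.00 = 40.31 g/mol.
a³ = (4.210 × 10^-8 cm)³ = 7.462 × 10^-23 cm³.
ρ = 4 × 40.31 / (6.022 × 10²³ × 7.462 × 10^-23) = 3.588 g/cm³ = 3590 kg/m³.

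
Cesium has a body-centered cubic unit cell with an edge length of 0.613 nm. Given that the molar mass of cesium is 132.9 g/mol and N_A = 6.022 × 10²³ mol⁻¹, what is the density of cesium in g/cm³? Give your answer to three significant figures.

A BCC unit cell contains Z = 2 atoms.
Cell volume: a³ = (0.613 nm)³ = (6.130 × 10^-8 cm)³ = 2.303 × 10^-22 cm³.
ρ = Z·M/(N_A·a³) = 2 × 132.9 / (6.022 × 10²³ × 2.303 × 10^-22) = 1.916 g/cm³.

1.92 g/cm³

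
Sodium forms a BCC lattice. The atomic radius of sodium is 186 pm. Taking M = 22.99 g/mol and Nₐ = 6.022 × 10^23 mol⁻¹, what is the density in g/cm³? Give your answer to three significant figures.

In a BCC lattice, atoms touch along the body diagonal, so √3·a = 4r, giving a = 429.5 pm = 4.295 × 10^-8 cm.
With Z = 2, ρ = Z·M/(N_A·a³) = 2 × 22.99 / (6.022 × 10²³ × 7.926 × 10^-23) = 0.9634 g/cm³.

0.963 g/cm³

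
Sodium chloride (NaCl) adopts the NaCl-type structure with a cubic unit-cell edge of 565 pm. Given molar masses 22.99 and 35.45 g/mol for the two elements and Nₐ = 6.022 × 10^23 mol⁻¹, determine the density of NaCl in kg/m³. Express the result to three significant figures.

The NaCl-type structure contains Z = 4 formula units per cell; M(NaCl) = 22.99 + 35.45 = 58.44 g/mol.
a³ = (5.650 × 10^-8 cm)³ = 1.804 × 10^-22 cm³.
ρ = 4 × 58.44 / (6.022 × 10²³ × 1.804 × 10^-22) = 2.152 g/cm³ = 2150 kg/m³.

2150 kg/m³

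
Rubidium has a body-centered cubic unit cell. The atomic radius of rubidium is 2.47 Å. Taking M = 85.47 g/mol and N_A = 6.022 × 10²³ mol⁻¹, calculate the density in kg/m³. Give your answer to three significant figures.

In a BCC lattice, atoms touch along the body diagonal, so √3·a = 4r, giving a = 5.704 Å = 5.704 × 10^-8 cm.
With Z = 2, ρ = Z·M/(N_A·a³) = 2 × 85.47 / (6.022 × 10²³ × 1.856 × 10^-22) = 1.529 g/cm³ = 1530 kg/m³.

1530 kg/m³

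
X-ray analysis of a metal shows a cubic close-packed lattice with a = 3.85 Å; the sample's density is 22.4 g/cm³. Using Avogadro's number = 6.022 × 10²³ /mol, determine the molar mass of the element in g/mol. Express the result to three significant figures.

An FCC cell has Z = 4 atoms; a = 3.850 × 10^-8 cm.
M = ρ·N_A·a³/Z = 22.4 × 6.022 × 10²³ × 5.707 × 10^-23 / 4 = 192 g/mol.

192 g/mol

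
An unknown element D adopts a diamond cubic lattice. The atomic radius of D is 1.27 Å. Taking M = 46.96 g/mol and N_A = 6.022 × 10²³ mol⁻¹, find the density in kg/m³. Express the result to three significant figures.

In a diamond cubic lattice, nearest neighbors lie along the body diagonal with √3·a = 8r, giving a = 5.866 Å = 5.866 × 10^-8 cm.
With Z = 8, ρ = Z·M/(N_A·a³) = 8 × 46.96 / (6.022 × 10²³ × 2.018 × 10^-22) = 3.091 g/cm³ = 3090 kg/m³.

3090 kg/m³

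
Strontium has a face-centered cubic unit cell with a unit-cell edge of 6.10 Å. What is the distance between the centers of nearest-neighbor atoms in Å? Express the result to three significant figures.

4.31 Å

In an FCC structure, atoms touch along the face diagonal, so √2·a = 4r; the nearest-neighbor distance equals 2r = 0.7071·a.
d = 0.7071 × 6.10 = 4.31 Å.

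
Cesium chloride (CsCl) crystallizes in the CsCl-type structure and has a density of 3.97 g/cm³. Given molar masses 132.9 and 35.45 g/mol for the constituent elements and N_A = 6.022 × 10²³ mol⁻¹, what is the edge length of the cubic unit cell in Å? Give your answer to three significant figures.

4.13 Å

M(CsCl) = 168.35 g/mol; Z = 1 formula unit per cell.
a³ = Z·M/(N_A·ρ) = 1 × 168.35 / (6.022 × 10²³ × 3.97) = 7.042 × 10^-23 cm³, so a = 4.129 × 10^-8 cm = 4.13 Å.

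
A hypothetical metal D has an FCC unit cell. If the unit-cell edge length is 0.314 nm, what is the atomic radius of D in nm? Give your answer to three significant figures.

In an FCC lattice, atoms touch along the face diagonal, so √2·a = 4r.
r = √2·a/4 = 1.4142 × 0.314 / 4 = 0.111 nm.

0.111 nm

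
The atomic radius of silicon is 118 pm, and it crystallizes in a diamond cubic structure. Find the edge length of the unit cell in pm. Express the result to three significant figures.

In a diamond cubic lattice, nearest neighbors lie along the body diagonal with √3·a = 8r.
a = 8r/√3 = 8 × 118 / 1.7321 = 545 pm.

545 pm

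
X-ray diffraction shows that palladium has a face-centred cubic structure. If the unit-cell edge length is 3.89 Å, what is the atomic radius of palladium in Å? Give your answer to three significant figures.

1.38 Å

In an FCC lattice, atoms touch along the face diagonal, so √2·a = 4r.
r = √2·a/4 = 1.4142 × 3.89 / 4 = 1.38 Å.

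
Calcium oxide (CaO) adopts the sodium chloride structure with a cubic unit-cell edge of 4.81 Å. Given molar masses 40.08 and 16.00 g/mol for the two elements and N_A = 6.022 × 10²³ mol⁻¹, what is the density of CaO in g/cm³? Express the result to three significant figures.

3.35 g/cm³

The sodium chloride structure contains Z = 4 formula units per cell; M(CaO) = 40.08 + 16.00 = 56.08 g/mol.
a³ = (4.810 × 10^-8 cm)³ = 1.113 × 10^-22 cm³.
ρ = 4 × 56.08 / (6.022 × 10²³ × 1.113 × 10^-22) = 3.347 g/cm³.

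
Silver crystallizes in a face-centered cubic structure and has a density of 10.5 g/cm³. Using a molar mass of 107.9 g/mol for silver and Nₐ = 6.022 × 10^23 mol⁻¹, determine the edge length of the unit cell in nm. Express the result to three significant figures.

With Z = 4 atoms per FCC cell, a³ = Z·M/(N_A·ρ) = 4 × 107.9 / (6.022 × 10²³ × 10.50 g/cm³) = 6.826 × 10^-23 cm³.
a = (6.826 × 10^-23)^(1/3) = 4.087 × 10^-8 cm = 0.409 nm.

0.409 nm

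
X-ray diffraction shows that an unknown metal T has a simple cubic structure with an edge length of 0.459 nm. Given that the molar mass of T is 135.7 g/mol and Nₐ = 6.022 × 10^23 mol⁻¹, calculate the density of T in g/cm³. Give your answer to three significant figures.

A simple cubic unit cell contains Z = 1 atom.
Cell volume: a³ = (0.459 nm)³ = (4.590 × 10^-8 cm)³ = 9.670 × 10^-23 cm³.
ρ = Z·M/(N_A·a³) = 1 × 135.7 / (6.022 × 10²³ × 9.670 × 10^-23) = 2.330 g/cm³.

2.33 g/cm³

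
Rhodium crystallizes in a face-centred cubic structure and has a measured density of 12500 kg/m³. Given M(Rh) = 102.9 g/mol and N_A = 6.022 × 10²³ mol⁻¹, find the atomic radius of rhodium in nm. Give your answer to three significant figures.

0.134 nm

For an FCC cell (Z = 4), a³ = Z·M/(N_A·ρ) = 4 × 102.9 / (6.022 × 10²³ × 12.50) = 5.468 × 10^-23 cm³, so a = 3.796 × 10^-8 cm = 0.3796 nm.
Atoms touch along the face diagonal, so √2·a = 4r, so r = 0.3536 × a = 0.134 nm.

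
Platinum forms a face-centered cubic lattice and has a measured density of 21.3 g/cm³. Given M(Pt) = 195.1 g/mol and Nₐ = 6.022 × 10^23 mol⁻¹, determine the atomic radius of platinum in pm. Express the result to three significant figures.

For an FCC cell (Z = 4), a³ = Z·M/(N_A·ρ) = 4 × 195.1 / (6.022 × 10²³ × 21.30) = 6.084 × 10^-23 cm³, so a = 3.933 × 10^-8 cm = 393.3 pm.
Atoms touch along the face diagonal, so √2·a = 4r, so r = 0.3536 × a = 139 pm.

139 pm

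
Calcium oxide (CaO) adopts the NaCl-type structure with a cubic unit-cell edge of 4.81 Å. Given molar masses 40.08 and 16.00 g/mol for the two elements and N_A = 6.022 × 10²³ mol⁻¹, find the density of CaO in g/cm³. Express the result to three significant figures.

The NaCl-type structure contains Z = 4 formula units per cell; M(CaO) = 40.08 + 16.00 = 56.08 g/mol.
a³ = (4.810 × 10^-8 cm)³ = 1.113 × 10^-22 cm³.
ρ = 4 × 56.08 / (6.022 × 10²³ × 1.113 × 10^-22) = 3.347 g/cm³.

3.35 g/cm³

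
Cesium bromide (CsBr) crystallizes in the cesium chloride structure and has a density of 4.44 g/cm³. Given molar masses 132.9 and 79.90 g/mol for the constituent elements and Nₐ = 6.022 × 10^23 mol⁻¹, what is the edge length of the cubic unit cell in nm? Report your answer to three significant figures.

M(CsBr) = 212.8 g/mol; Z = 1 formula unit per cell.
a³ = Z·M/(N_A·ρ) = 1 × 212.8 / (6.022 × 10²³ × 4.44) = 7.959 × 10^-23 cm³, so a = 4.301 × 10^-8 cm = 0.430 nm.

0.430 nm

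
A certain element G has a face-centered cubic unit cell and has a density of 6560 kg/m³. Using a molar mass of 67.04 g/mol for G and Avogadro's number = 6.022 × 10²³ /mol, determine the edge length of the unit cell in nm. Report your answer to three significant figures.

0.408 nm

With Z = 4 atoms per FCC cell, a³ = Z·M/(N_A·ρ) = 4 × 67.04 / (6.022 × 10²³ × 6.560 g/cm³) = 6.788 × 10^-23 cm³.
a = (6.788 × 10^-23)^(1/3) = 4.079 × 10^-8 cm = 0.408 nm.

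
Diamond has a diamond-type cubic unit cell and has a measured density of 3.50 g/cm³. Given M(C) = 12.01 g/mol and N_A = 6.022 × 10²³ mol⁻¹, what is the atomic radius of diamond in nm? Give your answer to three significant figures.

0.0773 nm

For a diamond cubic cell (Z = 8), a³ = Z·M/(N_A·ρ) = 8 × 12.01 / (6.022 × 10²³ × 3.500) = 4.559 × 10^-23 cm³, so a = 3.572 × 10^-8 cm = 0.3572 nm.
Nearest neighbors lie along the body diagonal with √3·a = 8r, so r = 0.2165 × a = 0.0773 nm.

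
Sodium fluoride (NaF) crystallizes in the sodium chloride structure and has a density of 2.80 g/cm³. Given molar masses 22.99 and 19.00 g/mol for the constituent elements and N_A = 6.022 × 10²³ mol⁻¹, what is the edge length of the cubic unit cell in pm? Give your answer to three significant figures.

M(NaF) = 41.99 g/mol; Z = 4 formula units per cell.
a³ = Z·M/(N_A·ρ) = 4 × 41.99 / (6.022 × 10²³ × 2.80) = 9.961 × 10^-23 cm³, so a = 4.636 × 10^-8 cm = 464 pm.

464 pm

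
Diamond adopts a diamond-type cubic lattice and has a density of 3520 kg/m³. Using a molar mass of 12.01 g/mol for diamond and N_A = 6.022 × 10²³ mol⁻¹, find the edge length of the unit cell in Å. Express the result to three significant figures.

With Z = 8 atoms per diamond cubic cell, a³ = Z·M/(N_A·ρ) = 8 × 12.01 / (6.022 × 10²³ × 3.520 g/cm³) = 4.533 × 10^-23 cm³.
a = (4.533 × 10^-23)^(1/3) = 3.565 × 10^-8 cm = 3.57 Å.

3.57 Å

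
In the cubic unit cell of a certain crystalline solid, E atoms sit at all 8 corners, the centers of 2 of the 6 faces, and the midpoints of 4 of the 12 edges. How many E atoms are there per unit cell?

3

Corner atoms are shared by 8 cells (1/8 each), face atoms by 2 (1/2 each), edge atoms by 4 (1/4 each).
Net atoms = 8 × 1/8 + 2 × 1/2 + 4 × 1/4 = 1 + 1 + 1 = 3.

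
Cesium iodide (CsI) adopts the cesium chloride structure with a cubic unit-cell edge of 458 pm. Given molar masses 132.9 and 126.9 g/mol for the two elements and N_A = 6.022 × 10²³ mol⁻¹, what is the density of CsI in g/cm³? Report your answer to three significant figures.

The cesium chloride structure contains Z = 1 formula unit per cell; M(CsI) = 132.9 + 126.9 = 259.8 g/mol.
a³ = (4.580 × 10^-8 cm)³ = 9.607 × 10^-23 cm³.
ρ = 1 × 259.8 / (6.022 × 10²³ × 9.607 × 10^-23) = 4.491 g/cm³.

4.49 g/cm³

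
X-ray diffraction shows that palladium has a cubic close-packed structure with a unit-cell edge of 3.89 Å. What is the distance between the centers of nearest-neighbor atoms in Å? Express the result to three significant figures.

2.75 Å

In an FCC structure, atoms touch along the face diagonal, so √2·a = 4r; the nearest-neighbor distance equals 2r = 0.7071·a.
d = 0.7071 × 3.89 = 2.75 Å.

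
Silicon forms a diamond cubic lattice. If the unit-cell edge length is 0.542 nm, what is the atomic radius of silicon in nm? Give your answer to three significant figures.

0.117 nm

In a diamond cubic lattice, nearest neighbors lie along the body diagonal with √3·a = 8r.
r = √3·a/8 = 1.7321 × 0.542 / 8 = 0.117 nm.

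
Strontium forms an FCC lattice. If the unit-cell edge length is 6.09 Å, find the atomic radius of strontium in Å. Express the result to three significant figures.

2.15 Å

In an FCC lattice, atoms touch along the face diagonal, so √2·a = 4r.
r = √2·a/4 = 1.4142 × 6.09 / 4 = 2.15 Å.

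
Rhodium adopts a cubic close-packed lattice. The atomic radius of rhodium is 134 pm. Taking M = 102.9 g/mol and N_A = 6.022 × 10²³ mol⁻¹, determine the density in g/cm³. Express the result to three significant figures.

In an FCC lattice, atoms touch along the face diagonal, so √2·a = 4r, giving a = 379.0 pm = 3.790 × 10^-8 cm.
With Z = 4, ρ = Z·M/(N_A·a³) = 4 × 102.9 / (6.022 × 10²³ × 5.444 × 10^-23) = 12.55 g/cm³.

12.6 g/cm³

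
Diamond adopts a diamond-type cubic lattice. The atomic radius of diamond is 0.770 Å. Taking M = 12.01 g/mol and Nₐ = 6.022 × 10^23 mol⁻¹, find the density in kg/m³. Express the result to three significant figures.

3550 kg/m³

In a diamond cubic lattice, nearest neighbors lie along the body diagonal with √3·a = 8r, giving a = 3.556 Å = 3.556 × 10^-8 cm.
With Z = 8, ρ = Z·M/(N_A·a³) = 8 × 12.01 / (6.022 × 10²³ × 4.498 × 10^-23) = 3.547 g/cm³ = 3550 kg/m³.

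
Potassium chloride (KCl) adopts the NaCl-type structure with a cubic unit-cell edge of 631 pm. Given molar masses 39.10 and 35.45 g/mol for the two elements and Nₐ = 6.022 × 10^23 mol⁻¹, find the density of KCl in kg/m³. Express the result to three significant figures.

The NaCl-type structure contains Z = 4 formula units per cell; M(KCl) = 39.10 + 35.45 = 74.55 g/mol.
a³ = (6.310 × 10^-8 cm)³ = 2.512 × 10^-22 cm³.
ρ = 4 × 74.55 / (6.022 × 10²³ × 2.512 × 10^-22) = 1.971 g/cm³ = 1970 kg/m³.

1970 kg/m³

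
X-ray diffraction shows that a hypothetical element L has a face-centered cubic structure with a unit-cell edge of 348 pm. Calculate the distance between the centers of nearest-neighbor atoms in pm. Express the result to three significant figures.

In an FCC structure, atoms touch along the face diagonal, so √2·a = 4r; the nearest-neighbor distance equals 2r = 0.7071·a.
d = 0.7071 × 348 = 246 pm.

246 pm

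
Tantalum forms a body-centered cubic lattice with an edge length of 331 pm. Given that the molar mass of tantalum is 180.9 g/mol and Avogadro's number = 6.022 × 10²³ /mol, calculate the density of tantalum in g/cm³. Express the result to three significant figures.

A BCC unit cell contains Z = 2 atoms.
Cell volume: a³ = (331 pm)³ = (3.310 × 10^-8 cm)³ = 3.626 × 10^-23 cm³.
ρ = Z·M/(N_A·a³) = 2 × 180.9 / (6.022 × 10²³ × 3.626 × 10^-23) = 16.57 g/cm³.

16.6 g/cm³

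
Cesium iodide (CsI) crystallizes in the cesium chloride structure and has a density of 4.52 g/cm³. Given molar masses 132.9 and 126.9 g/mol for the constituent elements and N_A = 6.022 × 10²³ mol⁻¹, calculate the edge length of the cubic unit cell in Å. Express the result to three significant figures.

4.57 Å

M(CsI) = 259.8 g/mol; Z = 1 formula unit per cell.
a³ = Z·M/(N_A·ρ) = 1 × 259.8 / (6.022 × 10²³ × 4.52) = 9.545 × 10^-23 cm³, so a = 4.570 × 10^-8 cm = 4.57 Å.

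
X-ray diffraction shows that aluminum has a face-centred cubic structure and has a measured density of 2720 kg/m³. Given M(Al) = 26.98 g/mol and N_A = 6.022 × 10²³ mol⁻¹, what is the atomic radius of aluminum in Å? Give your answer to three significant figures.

1.43 Å

For an FCC cell (Z = 4), a³ = Z·M/(N_A·ρ) = 4 × 26.98 / (6.022 × 10²³ × 2.720) = 6.589 × 10^-23 cm³, so a = 4.039 × 10^-8 cm = 4.039 Å.
Atoms touch along the face diagonal, so √2·a = 4r, so r = 0.3536 × a = 1.43 Å.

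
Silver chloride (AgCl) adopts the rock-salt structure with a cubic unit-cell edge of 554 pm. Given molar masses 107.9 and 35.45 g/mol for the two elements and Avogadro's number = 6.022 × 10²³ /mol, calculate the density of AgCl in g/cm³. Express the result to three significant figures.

The rock-salt structure contains Z = 4 formula units per cell; M(AgCl) = 107.9 + 35.45 = 143.35 g/mol.
a³ = (5.540 × 10^-8 cm)³ = 1.700 × 10^-22 cm³.
ρ = 4 × 143.35 / (6.022 × 10²³ × 1.700 × 10^-22) = 5.600 g/cm³.

5.60 g/cm³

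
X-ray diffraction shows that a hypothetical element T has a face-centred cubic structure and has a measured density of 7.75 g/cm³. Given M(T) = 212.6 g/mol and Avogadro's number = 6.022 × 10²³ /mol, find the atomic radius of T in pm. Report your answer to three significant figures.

For an FCC cell (Z = 4), a³ = Z·M/(N_A·ρ) = 4 × 212.6 / (6.022 × 10²³ × 7.750) = 1.822 × 10^-22 cm³, so a = 5.669 × 10^-8 cm = 566.9 pm.
Atoms touch along the face diagonal, so √2·a = 4r, so r = 0.3536 × a = 200 pm.

200 pm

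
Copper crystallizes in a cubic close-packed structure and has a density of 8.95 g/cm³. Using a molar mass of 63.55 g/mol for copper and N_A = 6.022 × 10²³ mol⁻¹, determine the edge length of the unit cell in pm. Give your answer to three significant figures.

With Z = 4 atoms per FCC cell, a³ = Z·M/(N_A·ρ) = 4 × 63.55 / (6.022 × 10²³ × 8.950 g/cm³) = 4.716 × 10^-23 cm³.
a = (4.716 × 10^-23)^(1/3) = 3.613 × 10^-8 cm = 361 pm.

361 pm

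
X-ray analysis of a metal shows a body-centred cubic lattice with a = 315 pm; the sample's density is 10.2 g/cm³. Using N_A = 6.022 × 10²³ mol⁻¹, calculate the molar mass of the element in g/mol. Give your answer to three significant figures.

96.0 g/mol

A BCC cell has Z = 2 atoms; a = 3.150 × 10^-8 cm.
M = ρ·N_A·a³/Z = 10.2 × 6.022 × 10²³ × 3.126 × 10^-23 / 2 = 96.0 g/mol.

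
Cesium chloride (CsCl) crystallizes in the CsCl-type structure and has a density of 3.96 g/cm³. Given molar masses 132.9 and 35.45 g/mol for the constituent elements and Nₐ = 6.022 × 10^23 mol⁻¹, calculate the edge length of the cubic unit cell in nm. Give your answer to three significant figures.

M(CsCl) = 168.35 g/mol; Z = 1 formula unit per cell.
a³ = Z·M/(N_A·ρ) = 1 × 168.35 / (6.022 × 10²³ × 3.96) = 7.060 × 10^-23 cm³, so a = 4.133 × 10^-8 cm = 0.413 nm.

0.413 nm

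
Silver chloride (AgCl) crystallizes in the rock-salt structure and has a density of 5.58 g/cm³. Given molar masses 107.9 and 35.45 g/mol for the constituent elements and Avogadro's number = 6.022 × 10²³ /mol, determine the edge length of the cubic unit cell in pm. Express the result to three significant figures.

M(AgCl) = 143.35 g/mol; Z = 4 formula units per cell.
a³ = Z·M/(N_A·ρ) = 4 × 143.35 / (6.022 × 10²³ × 5.58) = 1.706 × 10^-22 cm³, so a = 5.547 × 10^-8 cm = 555 pm.

555 pm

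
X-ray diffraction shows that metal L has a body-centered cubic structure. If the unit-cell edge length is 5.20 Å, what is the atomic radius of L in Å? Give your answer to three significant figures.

In a BCC lattice, atoms touch along the body diagonal, so √3·a = 4r.
r = √3·a/4 = 1.7321 × 5.20 / 4 = 2.25 Å.

2.25 Å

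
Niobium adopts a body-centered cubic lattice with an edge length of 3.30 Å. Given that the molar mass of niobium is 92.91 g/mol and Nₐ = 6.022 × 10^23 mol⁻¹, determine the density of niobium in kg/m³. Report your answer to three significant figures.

8590 kg/m³

A BCC unit cell contains Z = 2 atoms.
Cell volume: a³ = (3.30 Å)³ = (3.300 × 10^-8 cm)³ = 3.594 × 10^-23 cm³.
ρ = Z·M/(N_A·a³) = 2 × 92.91 / (6.022 × 10²³ × 3.594 × 10^-23) = 8.586 g/cm³ = 8590 kg/m³.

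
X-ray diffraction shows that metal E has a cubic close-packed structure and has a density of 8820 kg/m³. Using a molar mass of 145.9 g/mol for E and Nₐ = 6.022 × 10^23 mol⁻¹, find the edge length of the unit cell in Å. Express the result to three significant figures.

With Z = 4 atoms per FCC cell, a³ = Z·M/(N_A·ρ) = 4 × 145.9 / (6.022 × 10²³ × 8.820 g/cm³) = 1.099 × 10^-22 cm³.
a = (1.099 × 10^-22)^(1/3) = 4.790 × 10^-8 cm = 4.79 Å.

4.79 Å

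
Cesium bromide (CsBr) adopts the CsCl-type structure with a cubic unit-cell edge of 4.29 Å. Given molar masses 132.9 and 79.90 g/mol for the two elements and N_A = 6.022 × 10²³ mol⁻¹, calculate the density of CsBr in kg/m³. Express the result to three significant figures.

The CsCl-type structure contains Z = 1 formula unit per cell; M(CsBr) = 132.9 + 79.90 = 212.8 g/mol.
a³ = (4.290 × 10^-8 cm)³ = 7.895 × 10^-23 cm³.
ρ = 1 × 212.8 / (6.022 × 10²³ × 7.895 × 10^-23) = 4.476 g/cm³ = 4480 kg/m³.

4480 kg/m³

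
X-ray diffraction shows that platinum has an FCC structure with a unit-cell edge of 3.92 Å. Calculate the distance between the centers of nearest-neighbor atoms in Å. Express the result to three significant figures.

In an FCC structure, atoms touch along the face diagonal, so √2·a = 4r; the nearest-neighbor distance equals 2r = 0.7071·a.
d = 0.7071 × 3.92 = 2.77 Å.

2.77 Å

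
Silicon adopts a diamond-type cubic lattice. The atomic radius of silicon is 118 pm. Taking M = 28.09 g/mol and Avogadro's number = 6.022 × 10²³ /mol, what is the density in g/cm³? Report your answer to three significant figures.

2.30 g/cm³

In a diamond cubic lattice, nearest neighbors lie along the body diagonal with √3·a = 8r, giving a = 545.0 pm = 5.450 × 10^-8 cm.
With Z = 8, ρ = Z·M/(N_A·a³) = 8 × 28.09 / (6.022 × 10²³ × 1.619 × 10^-22) = 2.305 g/cm³.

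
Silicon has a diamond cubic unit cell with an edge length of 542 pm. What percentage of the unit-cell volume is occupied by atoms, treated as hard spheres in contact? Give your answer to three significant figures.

34.0%

In a diamond cubic lattice nearest neighbors lie along the body diagonal with √3·a = 8r, so r = 0.2165a = 117.3 pm.
Packing fraction = Z·(4/3)πr³ / a³ = 8 × (4/3)π × (117.3)³ / (542)³ = 0.3401 = 34.0%.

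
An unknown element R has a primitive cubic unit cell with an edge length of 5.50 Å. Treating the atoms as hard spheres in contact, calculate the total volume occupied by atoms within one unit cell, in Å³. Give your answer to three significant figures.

87.1 Å³

In a simple cubic lattice atoms touch along the cell edge, so a = 2r, so r = 0.5000a = 2.750 Å.
V_atoms = Z × (4/3)πr³ = 1 × (4/3)π × (2.750)³ = 87.1 Å³.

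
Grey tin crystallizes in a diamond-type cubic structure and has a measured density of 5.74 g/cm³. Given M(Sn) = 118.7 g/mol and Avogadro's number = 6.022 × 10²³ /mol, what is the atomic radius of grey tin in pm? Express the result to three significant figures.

141 pm

For a diamond cubic cell (Z = 8), a³ = Z·M/(N_A·ρ) = 8 × 118.7 / (6.022 × 10²³ × 5.740) = 2.747 × 10^-22 cm³, so a = 6.501 × 10^-8 cm = 650.1 pm.
Nearest neighbors lie along the body diagonal with √3·a = 8r, so r = 0.2165 × a = 141 pm.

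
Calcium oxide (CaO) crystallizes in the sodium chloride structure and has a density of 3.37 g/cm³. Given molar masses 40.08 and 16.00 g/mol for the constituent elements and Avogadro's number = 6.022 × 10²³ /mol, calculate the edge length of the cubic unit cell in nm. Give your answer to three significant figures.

M(CaO) = 56.08 g/mol; Z = 4 formula units per cell.
a³ = Z·M/(N_A·ρ) = 4 × 56.08 / (6.022 × 10²³ × 3.37) = 1.105 × 10^-22 cm³, so a = 4.799 × 10^-8 cm = 0.480 nm.

0.480 nm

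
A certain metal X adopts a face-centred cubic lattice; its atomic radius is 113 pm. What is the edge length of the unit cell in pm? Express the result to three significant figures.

In an FCC lattice, atoms touch along the face diagonal, so √2·a = 4r.
a = 4r/√2 = 4 × 113 / 1.4142 = 320 pm.

320 pm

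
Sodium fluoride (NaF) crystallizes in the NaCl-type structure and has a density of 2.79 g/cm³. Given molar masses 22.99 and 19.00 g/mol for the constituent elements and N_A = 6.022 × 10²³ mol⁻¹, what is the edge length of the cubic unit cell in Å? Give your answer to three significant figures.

4.64 Å

M(NaF) = 41.99 g/mol; Z = 4 formula units per cell.
a³ = Z·M/(N_A·ρ) = 4 × 41.99 / (6.022 × 10²³ × 2.79) = 9.997 × 10^-23 cm³, so a = 4.641 × 10^-8 cm = 4.64 Å.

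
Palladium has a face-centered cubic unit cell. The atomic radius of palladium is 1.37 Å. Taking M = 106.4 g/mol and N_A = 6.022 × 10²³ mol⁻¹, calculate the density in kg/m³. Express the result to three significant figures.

In an FCC lattice, atoms touch along the face diagonal, so √2·a = 4r, giving a = 3.875 Å = 3.875 × 10^-8 cm.
With Z = 4, ρ = Z·M/(N_A·a³) = 4 × 106.4 / (6.022 × 10²³ × 5.818 × 10^-23) = 12.15 g/cm³ = 12100 kg/m³.

12100 kg/m³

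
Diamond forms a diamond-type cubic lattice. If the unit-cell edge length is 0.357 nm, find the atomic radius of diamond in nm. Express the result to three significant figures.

0.0773 nm

In a diamond cubic lattice, nearest neighbors lie along the body diagonal with √3·a = 8r.
r = √3·a/8 = 1.7321 × 0.357 / 8 = 0.0773 nm.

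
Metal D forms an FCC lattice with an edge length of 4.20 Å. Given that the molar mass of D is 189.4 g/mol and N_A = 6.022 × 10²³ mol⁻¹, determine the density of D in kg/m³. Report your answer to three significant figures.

An FCC unit cell contains Z = 4 atoms.
Cell volume: a³ = (4.20 Å)³ = (4.200 × 10^-8 cm)³ = 7.409 × 10^-23 cm³.
ρ = Z·M/(N_A·a³) = 4 × 189.4 / (6.022 × 10²³ × 7.409 × 10^-23) = 16.98 g/cm³ = 17000 kg/m³.

17000 kg/m³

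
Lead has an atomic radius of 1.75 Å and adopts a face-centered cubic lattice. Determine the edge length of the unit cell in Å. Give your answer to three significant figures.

In an FCC lattice, atoms touch along the face diagonal, so √2·a = 4r.
a = 4r/√2 = 4 × 1.75 / 1.4142 = 4.95 Å.

4.95 Å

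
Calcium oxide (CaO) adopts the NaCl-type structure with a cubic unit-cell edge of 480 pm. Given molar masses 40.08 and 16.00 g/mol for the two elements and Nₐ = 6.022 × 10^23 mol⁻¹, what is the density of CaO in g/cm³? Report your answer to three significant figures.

The NaCl-type structure contains Z = 4 formula units per cell; M(CaO) = 40.08 + 16.00 = 56.08 g/mol.
a³ = (4.800 × 10^-8 cm)³ = 1.106 × 10^-22 cm³.
ρ = 4 × 56.08 / (6.022 × 10²³ × 1.106 × 10^-22) = 3.368 g/cm³.

3.37 g/cm³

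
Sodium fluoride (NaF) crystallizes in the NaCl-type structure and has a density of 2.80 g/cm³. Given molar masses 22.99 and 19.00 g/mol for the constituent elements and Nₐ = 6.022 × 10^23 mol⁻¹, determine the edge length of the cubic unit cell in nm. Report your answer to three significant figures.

0.464 nm

M(NaF) = 41.99 g/mol; Z = 4 formula units per cell.
a³ = Z·M/(N_A·ρ) = 4 × 41.99 / (6.022 × 10²³ × 2.80) = 9.961 × 10^-23 cm³, so a = 4.636 × 10^-8 cm = 0.464 nm.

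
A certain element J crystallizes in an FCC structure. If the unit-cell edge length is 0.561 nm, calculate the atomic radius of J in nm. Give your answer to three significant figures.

In an FCC lattice, atoms touch along the face diagonal, so √2·a = 4r.
r = √2·a/4 = 1.4142 × 0.561 / 4 = 0.198 nm.

0.198 nm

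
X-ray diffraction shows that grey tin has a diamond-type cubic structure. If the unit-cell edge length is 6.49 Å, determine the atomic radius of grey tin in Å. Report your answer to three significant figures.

1.41 Å

In a diamond cubic lattice, nearest neighbors lie along the body diagonal with √3·a = 8r.
r = √3·a/8 = 1.7321 × 6.49 / 8 = 1.41 Å.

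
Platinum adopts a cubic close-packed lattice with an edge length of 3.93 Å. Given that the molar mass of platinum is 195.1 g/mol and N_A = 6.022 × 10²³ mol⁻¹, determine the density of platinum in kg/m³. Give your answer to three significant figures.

21400 kg/m³

An FCC unit cell contains Z = 4 atoms.
Cell volume: a³ = (3.93 Å)³ = (3.930 × 10^-8 cm)³ = 6.070 × 10^-23 cm³.
ρ = Z·M/(N_A·a³) = 4 × 195.1 / (6.022 × 10²³ × 6.070 × 10^-23) = 21.35 g/cm³ = 21400 kg/m³.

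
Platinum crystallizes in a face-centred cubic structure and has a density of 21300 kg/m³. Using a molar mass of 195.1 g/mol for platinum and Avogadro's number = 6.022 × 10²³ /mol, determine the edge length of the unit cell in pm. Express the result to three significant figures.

With Z = 4 atoms per FCC cell, a³ = Z·M/(N_A·ρ) = 4 × 195.1 / (6.022 × 10²³ × 21.30 g/cm³) = 6.084 × 10^-23 cm³.
a = (6.084 × 10^-23)^(1/3) = 3.933 × 10^-8 cm = 393 pm.

393 pm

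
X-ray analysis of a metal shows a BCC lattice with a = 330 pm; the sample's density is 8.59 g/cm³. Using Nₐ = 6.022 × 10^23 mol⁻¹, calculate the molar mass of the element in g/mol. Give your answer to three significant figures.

92.9 g/mol

A BCC cell has Z = 2 atoms; a = 3.300 × 10^-8 cm.
M = ρ·N_A·a³/Z = 8.59 × 6.022 × 10²³ × 3.594 × 10^-23 / 2 = 92.9 g/mol.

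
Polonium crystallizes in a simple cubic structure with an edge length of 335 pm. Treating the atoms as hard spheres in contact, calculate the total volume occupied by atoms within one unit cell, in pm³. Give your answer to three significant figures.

In a simple cubic lattice atoms touch along the cell edge, so a = 2r, so r = 0.5000a = 167.5 pm.
V_atoms = Z × (4/3)πr³ = 1 × (4/3)π × (167.5)³ = 1.97 × 10^7 pm³.

1.97 × 10^7 pm³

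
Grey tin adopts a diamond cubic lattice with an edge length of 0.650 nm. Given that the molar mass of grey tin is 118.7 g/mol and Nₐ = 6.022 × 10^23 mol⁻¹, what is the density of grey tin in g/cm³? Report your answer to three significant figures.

5.74 g/cm³

A diamond cubic unit cell contains Z = 8 atoms.
Cell volume: a³ = (0.650 nm)³ = (6.500 × 10^-8 cm)³ = 2.746 × 10^-22 cm³.
ρ = Z·M/(N_A·a³) = 8 × 118.7 / (6.022 × 10²³ × 2.746 × 10^-22) = 5.742 g/cm³.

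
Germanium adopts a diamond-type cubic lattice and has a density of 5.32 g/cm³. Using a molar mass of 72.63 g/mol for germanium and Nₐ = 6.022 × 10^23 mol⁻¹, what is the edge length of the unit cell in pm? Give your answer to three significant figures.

566 pm

With Z = 8 atoms per diamond cubic cell, a³ = Z·M/(N_A·ρ) = 8 × 72.63 / (6.022 × 10²³ × 5.320 g/cm³) = 1.814 × 10^-22 cm³.
a = (1.814 × 10^-22)^(1/3) = 5.660 × 10^-8 cm = 566 pm.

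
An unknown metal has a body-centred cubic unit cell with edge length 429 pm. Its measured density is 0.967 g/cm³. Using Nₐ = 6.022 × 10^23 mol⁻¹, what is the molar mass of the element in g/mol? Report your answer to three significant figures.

A BCC cell has Z = 2 atoms; a = 4.290 × 10^-8 cm.
M = ρ·N_A·a³/Z = 0.967 × 6.022 × 10²³ × 7.895 × 10^-23 / 2 = 23.0 g/mol.

23.0 g/mol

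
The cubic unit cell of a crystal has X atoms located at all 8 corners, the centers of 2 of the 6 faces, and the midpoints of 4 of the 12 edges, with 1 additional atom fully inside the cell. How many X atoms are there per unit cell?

Corner atoms are shared by 8 cells (1/8 each), face atoms by 2 (1/2 each), edge atoms by 4 (1/4 each), interior atoms are unshared.
Net atoms = 8 × 1/8 + 2 × 1/2 + 4 × 1/4 + 1 = 1 + 1 + 1 + 1 = 4.

4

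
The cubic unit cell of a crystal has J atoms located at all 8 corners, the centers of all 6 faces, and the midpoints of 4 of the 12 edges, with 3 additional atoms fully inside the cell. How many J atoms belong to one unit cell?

Corner atoms are shared by 8 cells (1/8 each), face atoms by 2 (1/2 each), edge atoms by 4 (1/4 each), interior atoms are unshared.
Net atoms = 8 × 1/8 + 6 × 1/2 + 4 × 1/4 + 3 = 1 + 3 + 1 + 3 = 8.

8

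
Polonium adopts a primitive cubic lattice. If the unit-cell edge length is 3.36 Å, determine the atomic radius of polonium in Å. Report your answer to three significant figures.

1.68 Å

In a simple cubic lattice, atoms touch along the cell edge, so a = 2r.
r = a/2 = 3.36/2 = 1.68 Å.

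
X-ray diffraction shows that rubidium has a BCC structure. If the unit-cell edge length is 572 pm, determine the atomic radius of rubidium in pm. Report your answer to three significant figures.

In a BCC lattice, atoms touch along the body diagonal, so √3·a = 4r.
r = √3·a/4 = 1.7321 × 572 / 4 = 248 pm.

248 pm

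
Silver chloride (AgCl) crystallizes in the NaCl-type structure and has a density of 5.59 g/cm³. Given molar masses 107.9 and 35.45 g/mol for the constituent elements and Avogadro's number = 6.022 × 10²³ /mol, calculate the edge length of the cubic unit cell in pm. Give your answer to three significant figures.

M(AgCl) = 143.35 g/mol; Z = 4 formula units per cell.
a³ = Z·M/(N_A·ρ) = 4 × 143.35 / (6.022 × 10²³ × 5.59) = 1.703 × 10^-22 cm³, so a = 5.543 × 10^-8 cm = 554 pm.

554 pm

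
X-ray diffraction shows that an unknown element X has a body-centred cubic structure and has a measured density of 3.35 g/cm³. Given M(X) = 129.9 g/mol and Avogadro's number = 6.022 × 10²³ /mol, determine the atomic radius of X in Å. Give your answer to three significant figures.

2.19 Å

For a BCC cell (Z = 2), a³ = Z·M/(N_A·ρ) = 2 × 129.9 / (6.022 × 10²³ × 3.350) = 1.288 × 10^-22 cm³, so a = 5.050 × 10^-8 cm = 5.050 Å.
Atoms touch along the body diagonal, so √3·a = 4r, so r = 0.4330 × a = 2.19 Å.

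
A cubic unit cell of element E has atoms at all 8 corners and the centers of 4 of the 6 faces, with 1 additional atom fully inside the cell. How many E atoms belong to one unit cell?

4

Corner atoms are shared by 8 cells (1/8 each), face atoms by 2 (1/2 each), interior atoms are unshared.
Net atoms = 8 × 1/8 + 4 × 1/2 + 1 = 1 + 2 + 1 = 4.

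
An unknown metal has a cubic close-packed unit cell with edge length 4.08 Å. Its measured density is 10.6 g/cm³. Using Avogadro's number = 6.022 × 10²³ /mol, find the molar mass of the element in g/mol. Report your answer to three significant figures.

108 g/mol

An FCC cell has Z = 4 atoms; a = 4.080 × 10^-8 cm.
M = ρ·N_A·a³/Z = 10.6 × 6.022 × 10²³ × 6.792 × 10^-23 / 4 = 108 g/mol.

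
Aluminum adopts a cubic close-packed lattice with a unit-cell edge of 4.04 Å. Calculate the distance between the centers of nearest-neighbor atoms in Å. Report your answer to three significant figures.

In an FCC structure, atoms touch along the face diagonal, so √2·a = 4r; the nearest-neighbor distance equals 2r = 0.7071·a.
d = 0.7071 × 4.04 = 2.86 Å.

2.86 Å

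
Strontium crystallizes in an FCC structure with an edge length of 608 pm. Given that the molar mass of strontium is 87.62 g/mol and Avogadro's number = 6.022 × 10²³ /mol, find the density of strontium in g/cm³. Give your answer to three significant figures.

2.59 g/cm³

An FCC unit cell contains Z = 4 atoms.
Cell volume: a³ = (608 pm)³ = (6.080 × 10^-8 cm)³ = 2.248 × 10^-22 cm³.
ρ = Z·M/(N_A·a³) = 4 × 87.62 / (6.022 × 10²³ × 2.248 × 10^-22) = 2.589 g/cm³.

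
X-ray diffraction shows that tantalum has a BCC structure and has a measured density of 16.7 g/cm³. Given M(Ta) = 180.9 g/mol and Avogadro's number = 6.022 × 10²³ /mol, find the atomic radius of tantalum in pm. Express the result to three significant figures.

For a BCC cell (Z = 2), a³ = Z·M/(N_A·ρ) = 2 × 180.9 / (6.022 × 10²³ × 16.70) = 3.598 × 10^-23 cm³, so a = 3.301 × 10^-8 cm = 330.1 pm.
Atoms touch along the body diagonal, so √3·a = 4r, so r = 0.4330 × a = 143 pm.

143 pm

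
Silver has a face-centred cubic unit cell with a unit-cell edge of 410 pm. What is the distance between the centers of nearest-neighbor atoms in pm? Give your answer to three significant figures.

290 pm

In an FCC structure, atoms touch along the face diagonal, so √2·a = 4r; the nearest-neighbor distance equals 2r = 0.7071·a.
d = 0.7071 × 410 = 290 pm.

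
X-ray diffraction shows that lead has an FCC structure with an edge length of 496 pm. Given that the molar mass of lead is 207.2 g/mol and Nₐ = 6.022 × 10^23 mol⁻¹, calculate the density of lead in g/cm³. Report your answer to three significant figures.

An FCC unit cell contains Z = 4 atoms.
Cell volume: a³ = (496 pm)³ = (4.960 × 10^-8 cm)³ = 1.220 × 10^-22 cm³.
ρ = Z·M/(N_A·a³) = 4 × 207.2 / (6.022 × 10²³ × 1.220 × 10^-22) = 11.28 g/cm³.

11.3 g/cm³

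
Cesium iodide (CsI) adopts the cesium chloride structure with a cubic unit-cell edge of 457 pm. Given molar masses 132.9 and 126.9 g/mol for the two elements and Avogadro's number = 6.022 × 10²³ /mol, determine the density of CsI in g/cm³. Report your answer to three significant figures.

The cesium chloride structure contains Z = 1 formula unit per cell; M(CsI) = 132.9 + 126.9 = 259.8 g/mol.
a³ = (4.570 × 10^-8 cm)³ = 9.544 × 10^-23 cm³.
ρ = 1 × 259.8 / (6.022 × 10²³ × 9.544 × 10^-23) = 4.520 g/cm³.

4.52 g/cm³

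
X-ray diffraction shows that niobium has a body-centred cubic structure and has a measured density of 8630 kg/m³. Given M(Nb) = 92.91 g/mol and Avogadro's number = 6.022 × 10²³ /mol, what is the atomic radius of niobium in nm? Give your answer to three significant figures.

0.143 nm

For a BCC cell (Z = 2), a³ = Z·M/(N_A·ρ) = 2 × 92.91 / (6.022 × 10²³ × 8.630) = 3.576 × 10^-23 cm³, so a = 3.294 × 10^-8 cm = 0.3294 nm.
Atoms touch along the body diagonal, so √3·a = 4r, so r = 0.4330 × a = 0.143 nm.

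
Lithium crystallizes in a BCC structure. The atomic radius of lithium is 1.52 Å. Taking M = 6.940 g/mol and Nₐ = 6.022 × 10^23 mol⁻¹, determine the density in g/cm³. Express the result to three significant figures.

0.533 g/cm³

In a BCC lattice, atoms touch along the body diagonal, so √3·a = 4r, giving a = 3.510 Å = 3.510 × 10^-8 cm.
With Z = 2, ρ = Z·M/(N_A·a³) = 2 × 6.940 / (6.022 × 10²³ × 4.325 × 10^-23) = 0.5329 g/cm³.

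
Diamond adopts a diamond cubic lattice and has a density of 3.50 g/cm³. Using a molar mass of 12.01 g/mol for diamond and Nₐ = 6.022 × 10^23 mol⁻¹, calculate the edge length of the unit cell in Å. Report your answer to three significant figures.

With Z = 8 atoms per diamond cubic cell, a³ = Z·M/(N_A·ρ) = 8 × 12.01 / (6.022 × 10²³ × 3.500 g/cm³) = 4.559 × 10^-23 cm³.
a = (4.559 × 10^-23)^(1/3) = 3.572 × 10^-8 cm = 3.57 Å.

3.57 Å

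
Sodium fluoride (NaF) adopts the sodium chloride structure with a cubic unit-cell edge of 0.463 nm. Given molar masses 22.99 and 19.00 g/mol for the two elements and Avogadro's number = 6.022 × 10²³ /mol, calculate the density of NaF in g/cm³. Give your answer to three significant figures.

The sodium chloride structure contains Z = 4 formula units per cell; M(NaF) = 22.99 + 19.00 = 41.99 g/mol.
a³ = (4.630 × 10^-8 cm)³ = 9.925 × 10^-23 cm³.
ρ = 4 × 41.99 / (6.022 × 10²³ × 9.925 × 10^-23) = 2.810 g/cm³.

2.81 g/cm³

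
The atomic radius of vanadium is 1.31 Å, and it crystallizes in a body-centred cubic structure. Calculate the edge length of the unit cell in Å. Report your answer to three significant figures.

3.03 Å

In a BCC lattice, atoms touch along the body diagonal, so √3·a = 4r.
a = 4r/√3 = 4 × 1.31 / 1.7321 = 3.03 Å.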